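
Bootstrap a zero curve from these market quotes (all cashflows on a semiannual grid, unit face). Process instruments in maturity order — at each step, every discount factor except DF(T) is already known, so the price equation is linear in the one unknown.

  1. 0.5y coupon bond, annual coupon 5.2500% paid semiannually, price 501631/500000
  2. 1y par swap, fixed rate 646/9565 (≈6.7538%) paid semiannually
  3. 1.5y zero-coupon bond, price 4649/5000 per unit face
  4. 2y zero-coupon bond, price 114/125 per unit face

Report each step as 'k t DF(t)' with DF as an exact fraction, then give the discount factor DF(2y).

step 1 [0.5y] bond c/2=21/800: DF=(501631/500000 − 21/800·(0))/(1+21/800) = 611/625 ≈ 0.977600
step 2 [1y] swap r/2=323/9565: DF=(1 − 323/9565·(0.977600))/(1+323/9565) = 4677/5000 ≈ 0.935400
step 3 [1.5y] zero: DF = P = 4649/5000 ≈ 0.929800
step 4 [2y] zero: DF = P = 114/125 ≈ 0.912000

1 1/2 611/625
2 1 4677/5000
3 3/2 4649/5000
4 2 114/125
DF(2y) = 114/125 ≈ 0.912000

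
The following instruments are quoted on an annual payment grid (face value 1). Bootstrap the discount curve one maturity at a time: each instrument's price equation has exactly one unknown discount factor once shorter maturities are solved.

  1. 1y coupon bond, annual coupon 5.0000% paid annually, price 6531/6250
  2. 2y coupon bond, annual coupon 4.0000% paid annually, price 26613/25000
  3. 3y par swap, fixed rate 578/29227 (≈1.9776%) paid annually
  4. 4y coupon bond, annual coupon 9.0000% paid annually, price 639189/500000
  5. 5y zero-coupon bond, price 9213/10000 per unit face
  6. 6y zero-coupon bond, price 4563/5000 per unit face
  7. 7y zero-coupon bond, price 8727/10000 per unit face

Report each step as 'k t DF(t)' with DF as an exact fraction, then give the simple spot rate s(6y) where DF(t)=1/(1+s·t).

1 1 622/625
2 2 9853/10000
3 3 4711/5000
4 4 1863/2000
5 5 9213/10000
6 6 4563/5000
7 7 8727/10000
s(6y) = (1/(4563/5000) − 1)/(6) = 437/27378 ≈ 1.5962%

step 1 [1y] bond c/1=1/20: DF=(6531/6250 − 1/20·(0))/(1+1/20) = 622/625 ≈ 0.995200
step 2 [2y] bond c/1=1/25: DF=(26613/25000 − 1/25·(0.995200))/(1+1/25) = 9853/10000 ≈ 0.985300
step 3 [3y] swap r/1=578/29227: DF=(1 − 578/29227·(0.995200+0.985300))/(1+578/29227) = 4711/5000 ≈ 0.942200
step 4 [4y] bond c/1=9/100: DF=(639189/500000 − 9/100·(0.995200+0.985300+0.942200))/(1+9/100) = 1863/2000 ≈ 0.931500
step 5 [5y] zero: DF = P = 9213/10000 ≈ 0.921300
step 6 [6y] zero: DF = P = 4563/5000 ≈ 0.912600
step 7 [7y] zero: DF = P = 8727/10000 ≈ 0.872700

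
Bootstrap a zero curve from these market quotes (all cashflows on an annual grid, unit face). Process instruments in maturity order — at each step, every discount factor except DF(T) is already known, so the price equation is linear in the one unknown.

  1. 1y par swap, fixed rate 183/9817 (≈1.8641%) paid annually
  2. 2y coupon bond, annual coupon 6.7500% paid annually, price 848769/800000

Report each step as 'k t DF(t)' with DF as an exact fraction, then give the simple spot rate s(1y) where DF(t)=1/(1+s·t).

1 1 9817/10000
2 2 4659/5000
s(1y) = (1/(9817/10000) − 1)/(1) = 183/9817 ≈ 1.8641%

step 1 [1y] swap r/1=183/9817: DF=(1 − 183/9817·(0))/(1+183/9817) = 9817/10000 ≈ 0.981700
step 2 [2y] bond c/1=27/400: DF=(848769/800000 − 27/400·(0.981700))/(1+27/400) = 4659/5000 ≈ 0.931800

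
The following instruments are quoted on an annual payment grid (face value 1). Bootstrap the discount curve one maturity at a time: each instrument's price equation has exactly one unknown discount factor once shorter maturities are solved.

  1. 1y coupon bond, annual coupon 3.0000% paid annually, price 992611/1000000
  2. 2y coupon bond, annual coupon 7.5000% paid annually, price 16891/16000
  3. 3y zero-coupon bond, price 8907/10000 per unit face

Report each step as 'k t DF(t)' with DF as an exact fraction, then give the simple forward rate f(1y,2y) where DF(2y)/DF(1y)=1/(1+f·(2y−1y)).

1 1 9637/10000
2 2 2287/2500
3 3 8907/10000
f(1y,2y) = ((9637/10000)/(2287/2500) − 1)/(1) = 489/9148 ≈ 5.3454%

step 1 [1y] bond c/1=3/100: DF=(992611/1000000 − 3/100·(0))/(1+3/100) = 9637/10000 ≈ 0.963700
step 2 [2y] bond c/1=3/40: DF=(16891/16000 − 3/40·(0.963700))/(1+3/40) = 2287/2500 ≈ 0.914800
step 3 [3y] zero: DF = P = 8907/10000 ≈ 0.890700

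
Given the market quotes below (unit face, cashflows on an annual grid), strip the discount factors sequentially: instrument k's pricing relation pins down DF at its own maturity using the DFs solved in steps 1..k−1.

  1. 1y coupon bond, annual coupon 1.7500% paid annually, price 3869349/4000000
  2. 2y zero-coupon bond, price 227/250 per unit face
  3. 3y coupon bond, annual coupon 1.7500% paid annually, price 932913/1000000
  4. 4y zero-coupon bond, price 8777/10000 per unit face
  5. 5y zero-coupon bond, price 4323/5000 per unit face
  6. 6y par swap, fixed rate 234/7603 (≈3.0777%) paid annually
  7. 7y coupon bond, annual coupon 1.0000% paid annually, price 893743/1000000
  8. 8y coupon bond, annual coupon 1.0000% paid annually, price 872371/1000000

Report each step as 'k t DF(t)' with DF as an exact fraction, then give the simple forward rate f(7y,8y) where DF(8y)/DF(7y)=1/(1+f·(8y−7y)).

step 1 [1y] bond c/1=7/400: DF=(3869349/4000000 − 7/400·(0))/(1+7/400) = 9507/10000 ≈ 0.950700
step 2 [2y] zero: DF = P = 227/250 ≈ 0.908000
step 3 [3y] bond c/1=7/400: DF=(932913/1000000 − 7/400·(0.950700+0.908000))/(1+7/400) = 8849/10000 ≈ 0.884900
step 4 [4y] zero: DF = P = 8777/10000 ≈ 0.877700
step 5 [5y] zero: DF = P = 4323/5000 ≈ 0.864600
step 6 [6y] swap r/1=234/7603: DF=(1 − 234/7603·(0.950700+0.908000+0.884900+0.877700+0.864600))/(1+234/7603) = 4181/5000 ≈ 0.836200
step 7 [7y] bond c/1=1/100: DF=(893743/1000000 − 1/100·(0.950700+0.908000+0.884900+0.877700+0.864600+0.836200))/(1+1/100) = 4161/5000 ≈ 0.832200
step 8 [8y] bond c/1=1/100: DF=(872371/1000000 − 1/100·(0.950700+0.908000+0.884900+0.877700+0.864600+0.836200+0.832200))/(1+1/100) = 2007/2500 ≈ 0.802800

1 1 9507/10000
2 2 227/250
3 3 8849/10000
4 4 8777/10000
5 5 4323/5000
6 6 4181/5000
7 7 4161/5000
8 8 2007/2500
f(7y,8y) = ((4161/5000)/(2007/2500) − 1)/(1) = 49/1338 ≈ 3.6622%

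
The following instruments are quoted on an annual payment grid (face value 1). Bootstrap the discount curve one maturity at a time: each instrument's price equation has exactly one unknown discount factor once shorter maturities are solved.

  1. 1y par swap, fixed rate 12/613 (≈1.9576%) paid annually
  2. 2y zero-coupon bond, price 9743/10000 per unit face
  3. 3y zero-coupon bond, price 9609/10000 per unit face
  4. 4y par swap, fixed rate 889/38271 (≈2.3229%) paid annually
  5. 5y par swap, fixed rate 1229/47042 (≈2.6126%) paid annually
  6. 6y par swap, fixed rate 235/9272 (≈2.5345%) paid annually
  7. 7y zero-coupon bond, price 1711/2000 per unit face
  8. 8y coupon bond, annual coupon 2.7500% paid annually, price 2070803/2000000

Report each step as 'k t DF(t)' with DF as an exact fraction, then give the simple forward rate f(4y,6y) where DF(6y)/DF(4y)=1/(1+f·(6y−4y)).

1 1 613/625
2 2 9743/10000
3 3 9609/10000
4 4 9111/10000
5 5 8771/10000
6 6 859/1000
7 7 1711/2000
8 8 8359/10000
f(4y,6y) = ((9111/10000)/(859/1000) − 1)/(2) = 521/17180 ≈ 3.0326%

step 1 [1y] swap r/1=12/613: DF=(1 − 12/613·(0))/(1+12/613) = 613/625 ≈ 0.980800
step 2 [2y] zero: DF = P = 9743/10000 ≈ 0.974300
step 3 [3y] zero: DF = P = 9609/10000 ≈ 0.960900
step 4 [4y] swap r/1=889/38271: DF=(1 − 889/38271·(0.980800+0.974300+0.960900))/(1+889/38271) = 9111/10000 ≈ 0.911100
step 5 [5y] swap r/1=1229/47042: DF=(1 − 1229/47042·(0.980800+0.974300+0.960900+0.911100))/(1+1229/47042) = 8771/10000 ≈ 0.877100
step 6 [6y] swap r/1=235/9272: DF=(1 − 235/9272·(0.980800+0.974300+0.960900+0.911100+0.877100))/(1+235/9272) = 859/1000 ≈ 0.859000
step 7 [7y] zero: DF = P = 1711/2000 ≈ 0.855500
step 8 [8y] bond c/1=11/400: DF=(2070803/2000000 − 11/400·(0.980800+0.974300+0.960900+0.911100+0.877100+0.859000+0.855500))/(1+11/400) = 8359/10000 ≈ 0.835900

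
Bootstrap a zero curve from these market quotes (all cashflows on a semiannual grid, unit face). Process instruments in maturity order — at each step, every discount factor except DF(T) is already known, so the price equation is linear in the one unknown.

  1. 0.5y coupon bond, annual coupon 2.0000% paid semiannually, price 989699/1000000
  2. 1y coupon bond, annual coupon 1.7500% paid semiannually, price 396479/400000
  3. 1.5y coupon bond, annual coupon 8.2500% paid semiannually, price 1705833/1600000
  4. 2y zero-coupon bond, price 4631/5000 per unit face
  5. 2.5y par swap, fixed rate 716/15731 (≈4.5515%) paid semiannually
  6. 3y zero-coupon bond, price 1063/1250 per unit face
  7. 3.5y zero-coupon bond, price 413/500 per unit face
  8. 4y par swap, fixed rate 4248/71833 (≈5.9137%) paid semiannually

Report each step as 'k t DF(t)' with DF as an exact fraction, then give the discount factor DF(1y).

step 1 [0.5y] bond c/2=1/100: DF=(989699/1000000 − 1/100·(0))/(1+1/100) = 9799/10000 ≈ 0.979900
step 2 [1y] bond c/2=7/800: DF=(396479/400000 − 7/800·(0.979900))/(1+7/800) = 9741/10000 ≈ 0.974100
step 3 [1.5y] bond c/2=33/800: DF=(1705833/1600000 − 33/800·(0.979900+0.974100))/(1+33/800) = 1893/2000 ≈ 0.946500
step 4 [2y] zero: DF = P = 4631/5000 ≈ 0.926200
step 5 [2.5y] swap r/2=358/15731: DF=(1 − 358/15731·(0.979900+0.974100+0.946500+0.926200))/(1+358/15731) = 4463/5000 ≈ 0.892600
step 6 [3y] zero: DF = P = 1063/1250 ≈ 0.850400
step 7 [3.5y] zero: DF = P = 413/500 ≈ 0.826000
step 8 [4y] swap r/2=2124/71833: DF=(1 − 2124/71833·(0.979900+0.974100+0.946500+0.926200+0.892600+0.850400+0.826000))/(1+2124/71833) = 1969/2500 ≈ 0.787600

1 1/2 9799/10000
2 1 9741/10000
3 3/2 1893/2000
4 2 4631/5000
5 5/2 4463/5000
6 3 1063/1250
7 7/2 413/500
8 4 1969/2500
DF(1y) = 9741/10000 ≈ 0.974100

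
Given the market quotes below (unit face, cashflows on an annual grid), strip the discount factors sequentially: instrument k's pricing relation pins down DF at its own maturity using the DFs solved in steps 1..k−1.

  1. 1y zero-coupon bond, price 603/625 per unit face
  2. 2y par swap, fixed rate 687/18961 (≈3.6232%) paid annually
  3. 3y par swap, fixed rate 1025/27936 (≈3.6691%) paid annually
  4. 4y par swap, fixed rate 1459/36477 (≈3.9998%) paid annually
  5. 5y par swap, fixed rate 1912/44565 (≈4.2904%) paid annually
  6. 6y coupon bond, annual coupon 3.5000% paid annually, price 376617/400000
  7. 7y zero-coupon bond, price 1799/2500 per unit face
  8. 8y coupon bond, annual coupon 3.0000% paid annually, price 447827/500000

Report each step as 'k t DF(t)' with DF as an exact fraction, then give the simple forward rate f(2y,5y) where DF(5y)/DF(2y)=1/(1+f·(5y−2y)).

step 1 [1y] zero: DF = P = 603/625 ≈ 0.964800
step 2 [2y] swap r/1=687/18961: DF=(1 − 687/18961·(0.964800))/(1+687/18961) = 9313/10000 ≈ 0.931300
step 3 [3y] swap r/1=1025/27936: DF=(1 − 1025/27936·(0.964800+0.931300))/(1+1025/27936) = 359/400 ≈ 0.897500
step 4 [4y] swap r/1=1459/36477: DF=(1 − 1459/36477·(0.964800+0.931300+0.897500))/(1+1459/36477) = 8541/10000 ≈ 0.854100
step 5 [5y] swap r/1=1912/44565: DF=(1 − 1912/44565·(0.964800+0.931300+0.897500+0.854100))/(1+1912/44565) = 1011/1250 ≈ 0.808800
step 6 [6y] bond c/1=7/200: DF=(376617/400000 − 7/200·(0.964800+0.931300+0.897500+0.854100+0.808800))/(1+7/200) = 759/1000 ≈ 0.759000
step 7 [7y] zero: DF = P = 1799/2500 ≈ 0.719600
step 8 [8y] bond c/1=3/100: DF=(447827/500000 − 3/100·(0.964800+0.931300+0.897500+0.854100+0.808800+0.759000+0.719600))/(1+3/100) = 6967/10000 ≈ 0.696700

1 1 603/625
2 2 9313/10000
3 3 359/400
4 4 8541/10000
5 5 1011/1250
6 6 759/1000
7 7 1799/2500
8 8 6967/10000
f(2y,5y) = ((9313/10000)/(1011/1250) − 1)/(3) = 1225/24264 ≈ 5.0486%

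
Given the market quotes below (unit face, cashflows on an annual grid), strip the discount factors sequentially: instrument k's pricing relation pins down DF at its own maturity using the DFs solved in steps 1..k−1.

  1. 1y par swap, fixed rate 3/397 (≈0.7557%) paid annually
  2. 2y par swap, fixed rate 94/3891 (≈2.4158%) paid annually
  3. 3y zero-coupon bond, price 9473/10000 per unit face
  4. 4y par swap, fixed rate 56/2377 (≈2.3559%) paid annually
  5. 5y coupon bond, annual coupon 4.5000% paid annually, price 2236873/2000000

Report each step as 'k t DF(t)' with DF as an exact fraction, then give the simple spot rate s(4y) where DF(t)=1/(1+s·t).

step 1 [1y] swap r/1=3/397: DF=(1 − 3/397·(0))/(1+3/397) = 397/400 ≈ 0.992500
step 2 [2y] swap r/1=94/3891: DF=(1 − 94/3891·(0.992500))/(1+94/3891) = 953/1000 ≈ 0.953000
step 3 [3y] zero: DF = P = 9473/10000 ≈ 0.947300
step 4 [4y] swap r/1=56/2377: DF=(1 − 56/2377·(0.992500+0.953000+0.947300))/(1+56/2377) = 569/625 ≈ 0.910400
step 5 [5y] bond c/1=9/200: DF=(2236873/2000000 − 9/200·(0.992500+0.953000+0.947300+0.910400))/(1+9/200) = 1813/2000 ≈ 0.906500

1 1 397/400
2 2 953/1000
3 3 9473/10000
4 4 569/625
5 5 1813/2000
s(4y) = (1/(569/625) − 1)/(4) = 14/569 ≈ 2.4605%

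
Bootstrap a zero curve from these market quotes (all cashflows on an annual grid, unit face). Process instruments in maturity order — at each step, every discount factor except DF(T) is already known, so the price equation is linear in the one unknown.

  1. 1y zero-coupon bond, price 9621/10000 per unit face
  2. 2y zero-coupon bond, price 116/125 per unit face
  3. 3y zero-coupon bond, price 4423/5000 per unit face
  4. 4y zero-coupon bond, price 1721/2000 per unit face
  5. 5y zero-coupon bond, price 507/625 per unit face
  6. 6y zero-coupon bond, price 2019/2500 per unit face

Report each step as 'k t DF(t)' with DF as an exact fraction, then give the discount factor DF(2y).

1 1 9621/10000
2 2 116/125
3 3 4423/5000
4 4 1721/2000
5 5 507/625
6 6 2019/2500
DF(2y) = 116/125 ≈ 0.928000

step 1 [1y] zero: DF = P = 9621/10000 ≈ 0.962100
step 2 [2y] zero: DF = P = 116/125 ≈ 0.928000
step 3 [3y] zero: DF = P = 4423/5000 ≈ 0.884600
step 4 [4y] zero: DF = P = 1721/2000 ≈ 0.860500
step 5 [5y] zero: DF = P = 507/625 ≈ 0.811200
step 6 [6y] zero: DF = P = 2019/2500 ≈ 0.807600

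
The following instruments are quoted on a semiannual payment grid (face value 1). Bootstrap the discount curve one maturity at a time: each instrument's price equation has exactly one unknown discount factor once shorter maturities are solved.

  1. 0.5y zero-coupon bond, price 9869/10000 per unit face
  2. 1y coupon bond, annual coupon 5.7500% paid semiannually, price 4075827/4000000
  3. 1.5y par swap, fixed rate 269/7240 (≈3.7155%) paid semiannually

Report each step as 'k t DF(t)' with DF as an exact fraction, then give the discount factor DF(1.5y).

step 1 [0.5y] zero: DF = P = 9869/10000 ≈ 0.986900
step 2 [1y] bond c/2=23/800: DF=(4075827/4000000 − 23/800·(0.986900))/(1+23/800) = 9629/10000 ≈ 0.962900
step 3 [1.5y] swap r/2=269/14480: DF=(1 − 269/14480·(0.986900+0.962900))/(1+269/14480) = 4731/5000 ≈ 0.946200

1 1/2 9869/10000
2 1 9629/10000
3 3/2 4731/5000
DF(1.5y) = 4731/5000 ≈ 0.946200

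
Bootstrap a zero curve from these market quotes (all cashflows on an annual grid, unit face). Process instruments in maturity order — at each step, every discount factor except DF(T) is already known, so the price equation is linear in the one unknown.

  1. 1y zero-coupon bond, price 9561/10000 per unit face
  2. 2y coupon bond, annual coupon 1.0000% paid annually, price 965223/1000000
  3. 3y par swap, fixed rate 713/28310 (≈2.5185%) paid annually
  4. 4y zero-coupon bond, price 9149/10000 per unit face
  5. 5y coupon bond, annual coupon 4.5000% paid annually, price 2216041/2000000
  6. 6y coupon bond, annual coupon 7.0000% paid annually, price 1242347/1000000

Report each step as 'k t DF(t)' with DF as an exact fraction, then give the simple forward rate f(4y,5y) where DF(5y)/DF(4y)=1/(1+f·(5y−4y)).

step 1 [1y] zero: DF = P = 9561/10000 ≈ 0.956100
step 2 [2y] bond c/1=1/100: DF=(965223/1000000 − 1/100·(0.956100))/(1+1/100) = 4731/5000 ≈ 0.946200
step 3 [3y] swap r/1=713/28310: DF=(1 − 713/28310·(0.956100+0.946200))/(1+713/28310) = 9287/10000 ≈ 0.928700
step 4 [4y] zero: DF = P = 9149/10000 ≈ 0.914900
step 5 [5y] bond c/1=9/200: DF=(2216041/2000000 − 9/200·(0.956100+0.946200+0.928700+0.914900))/(1+9/200) = 899/1000 ≈ 0.899000
step 6 [6y] bond c/1=7/100: DF=(1242347/1000000 − 7/100·(0.956100+0.946200+0.928700+0.914900+0.899000))/(1+7/100) = 2143/2500 ≈ 0.857200

1 1 9561/10000
2 2 4731/5000
3 3 9287/10000
4 4 9149/10000
5 5 899/1000
6 6 2143/2500
f(4y,5y) = ((9149/10000)/(899/1000) − 1)/(1) = 159/8990 ≈ 1.7686%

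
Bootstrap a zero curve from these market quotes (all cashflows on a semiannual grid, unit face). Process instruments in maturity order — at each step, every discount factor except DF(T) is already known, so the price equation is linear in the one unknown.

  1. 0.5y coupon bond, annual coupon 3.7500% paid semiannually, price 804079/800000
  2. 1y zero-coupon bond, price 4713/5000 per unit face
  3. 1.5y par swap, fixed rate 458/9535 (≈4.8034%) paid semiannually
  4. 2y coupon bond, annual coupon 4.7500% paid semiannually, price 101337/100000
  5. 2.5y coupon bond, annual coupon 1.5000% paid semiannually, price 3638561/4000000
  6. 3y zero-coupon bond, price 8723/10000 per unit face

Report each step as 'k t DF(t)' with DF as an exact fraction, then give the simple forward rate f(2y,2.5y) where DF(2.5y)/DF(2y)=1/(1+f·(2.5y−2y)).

1 1/2 4933/5000
2 1 4713/5000
3 3/2 9313/10000
4 2 1847/2000
5 5/2 8747/10000
6 3 8723/10000
f(2y,2.5y) = ((1847/2000)/(8747/10000) − 1)/(1/2) = 976/8747 ≈ 11.1581%

step 1 [0.5y] bond c/2=3/160: DF=(804079/800000 − 3/160·(0))/(1+3/160) = 4933/5000 ≈ 0.986600
step 2 [1y] zero: DF = P = 4713/5000 ≈ 0.942600
step 3 [1.5y] swap r/2=229/9535: DF=(1 − 229/9535·(0.986600+0.942600))/(1+229/9535) = 9313/10000 ≈ 0.931300
step 4 [2y] bond c/2=19/800: DF=(101337/100000 − 19/800·(0.986600+0.942600+0.931300))/(1+19/800) = 1847/2000 ≈ 0.923500
step 5 [2.5y] bond c/2=3/400: DF=(3638561/4000000 − 3/400·(0.986600+0.942600+0.931300+0.923500))/(1+3/400) = 8747/10000 ≈ 0.874700
step 6 [3y] zero: DF = P = 8723/10000 ≈ 0.872300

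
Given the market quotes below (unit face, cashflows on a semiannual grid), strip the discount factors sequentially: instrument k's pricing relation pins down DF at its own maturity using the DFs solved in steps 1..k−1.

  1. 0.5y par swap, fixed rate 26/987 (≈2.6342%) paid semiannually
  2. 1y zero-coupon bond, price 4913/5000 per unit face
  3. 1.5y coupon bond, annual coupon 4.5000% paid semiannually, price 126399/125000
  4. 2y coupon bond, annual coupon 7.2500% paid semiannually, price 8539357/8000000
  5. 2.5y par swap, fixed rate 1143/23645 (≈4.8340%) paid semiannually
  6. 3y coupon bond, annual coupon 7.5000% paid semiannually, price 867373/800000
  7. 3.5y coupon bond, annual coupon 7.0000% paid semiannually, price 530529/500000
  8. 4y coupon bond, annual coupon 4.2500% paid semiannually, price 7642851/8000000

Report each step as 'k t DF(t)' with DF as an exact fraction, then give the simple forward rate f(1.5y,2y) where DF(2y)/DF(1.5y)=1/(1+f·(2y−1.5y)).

1 1/2 987/1000
2 1 4913/5000
3 3/2 591/625
4 2 9281/10000
5 5/2 8857/10000
6 3 8741/10000
7 7/2 8357/10000
8 4 1603/2000
f(1.5y,2y) = ((591/625)/(9281/10000) − 1)/(1/2) = 350/9281 ≈ 3.7711%

step 1 [0.5y] swap r/2=13/987: DF=(1 − 13/987·(0))/(1+13/987) = 987/1000 ≈ 0.987000
step 2 [1y] zero: DF = P = 4913/5000 ≈ 0.982600
step 3 [1.5y] bond c/2=9/400: DF=(126399/125000 − 9/400·(0.987000+0.982600))/(1+9/400) = 591/625 ≈ 0.945600
step 4 [2y] bond c/2=29/800: DF=(8539357/8000000 − 29/800·(0.987000+0.982600+0.945600))/(1+29/800) = 9281/10000 ≈ 0.928100
step 5 [2.5y] swap r/2=1143/47290: DF=(1 − 1143/47290·(0.987000+0.982600+0.945600+0.928100))/(1+1143/47290) = 8857/10000 ≈ 0.885700
step 6 [3y] bond c/2=3/80: DF=(867373/800000 − 3/80·(0.987000+0.982600+0.945600+0.928100+0.885700))/(1+3/80) = 8741/10000 ≈ 0.874100
step 7 [3.5y] bond c/2=7/200: DF=(530529/500000 − 7/200·(0.987000+0.982600+0.945600+0.928100+0.885700+0.874100))/(1+7/200) = 8357/10000 ≈ 0.835700
step 8 [4y] bond c/2=17/800: DF=(7642851/8000000 − 17/800·(0.987000+0.982600+0.945600+0.928100+0.885700+0.874100+0.835700))/(1+17/800) = 1603/2000 ≈ 0.801500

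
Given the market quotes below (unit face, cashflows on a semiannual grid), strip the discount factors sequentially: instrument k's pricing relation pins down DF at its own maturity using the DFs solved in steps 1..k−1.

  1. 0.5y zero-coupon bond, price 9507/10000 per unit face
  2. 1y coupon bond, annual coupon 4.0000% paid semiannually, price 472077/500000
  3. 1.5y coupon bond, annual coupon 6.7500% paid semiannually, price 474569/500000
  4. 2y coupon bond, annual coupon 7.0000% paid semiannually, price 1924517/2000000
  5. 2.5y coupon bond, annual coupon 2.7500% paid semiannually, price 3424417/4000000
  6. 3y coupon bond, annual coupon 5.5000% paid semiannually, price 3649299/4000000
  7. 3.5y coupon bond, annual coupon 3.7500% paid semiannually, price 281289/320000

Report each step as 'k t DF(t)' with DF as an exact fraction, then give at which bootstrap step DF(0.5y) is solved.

step 1 [0.5y] zero: DF = P = 9507/10000 ≈ 0.950700
step 2 [1y] bond c/2=1/50: DF=(472077/500000 − 1/50·(0.950700))/(1+1/50) = 907/1000 ≈ 0.907000
step 3 [1.5y] bond c/2=27/800: DF=(474569/500000 − 27/800·(0.950700+0.907000))/(1+27/800) = 343/400 ≈ 0.857500
step 4 [2y] bond c/2=7/200: DF=(1924517/2000000 − 7/200·(0.950700+0.907000+0.857500))/(1+7/200) = 8379/10000 ≈ 0.837900
step 5 [2.5y] bond c/2=11/800: DF=(3424417/4000000 − 11/800·(0.950700+0.907000+0.857500+0.837900))/(1+11/800) = 7963/10000 ≈ 0.796300
step 6 [3y] bond c/2=11/400: DF=(3649299/4000000 − 11/400·(0.950700+0.907000+0.857500+0.837900+0.796300))/(1+11/400) = 1543/2000 ≈ 0.771500
step 7 [3.5y] bond c/2=3/160: DF=(281289/320000 − 3/160·(0.950700+0.907000+0.857500+0.837900+0.796300+0.771500))/(1+3/160) = 3843/5000 ≈ 0.768600

1 1/2 9507/10000
2 1 907/1000
3 3/2 343/400
4 2 8379/10000
5 5/2 7963/10000
6 3 1543/2000
7 7/2 3843/5000
DF(0.5y) is solved at step 1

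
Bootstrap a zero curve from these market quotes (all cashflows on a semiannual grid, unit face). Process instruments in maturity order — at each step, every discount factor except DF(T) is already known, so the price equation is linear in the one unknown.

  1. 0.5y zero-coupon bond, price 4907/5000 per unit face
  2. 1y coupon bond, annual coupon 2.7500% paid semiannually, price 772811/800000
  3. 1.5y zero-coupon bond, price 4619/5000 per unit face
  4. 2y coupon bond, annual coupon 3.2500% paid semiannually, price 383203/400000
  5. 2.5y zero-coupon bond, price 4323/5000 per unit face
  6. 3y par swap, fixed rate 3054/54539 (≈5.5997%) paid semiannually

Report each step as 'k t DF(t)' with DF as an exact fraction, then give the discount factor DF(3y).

step 1 [0.5y] zero: DF = P = 4907/5000 ≈ 0.981400
step 2 [1y] bond c/2=11/800: DF=(772811/800000 − 11/800·(0.981400))/(1+11/800) = 2349/2500 ≈ 0.939600
step 3 [1.5y] zero: DF = P = 4619/5000 ≈ 0.923800
step 4 [2y] bond c/2=13/800: DF=(383203/400000 − 13/800·(0.981400+0.939600+0.923800))/(1+13/800) = 2243/2500 ≈ 0.897200
step 5 [2.5y] zero: DF = P = 4323/5000 ≈ 0.864600
step 6 [3y] swap r/2=1527/54539: DF=(1 − 1527/54539·(0.981400+0.939600+0.923800+0.897200+0.864600))/(1+1527/54539) = 8473/10000 ≈ 0.847300

1 1/2 4907/5000
2 1 2349/2500
3 3/2 4619/5000
4 2 2243/2500
5 5/2 4323/5000
6 3 8473/10000
DF(3y) = 8473/10000 ≈ 0.847300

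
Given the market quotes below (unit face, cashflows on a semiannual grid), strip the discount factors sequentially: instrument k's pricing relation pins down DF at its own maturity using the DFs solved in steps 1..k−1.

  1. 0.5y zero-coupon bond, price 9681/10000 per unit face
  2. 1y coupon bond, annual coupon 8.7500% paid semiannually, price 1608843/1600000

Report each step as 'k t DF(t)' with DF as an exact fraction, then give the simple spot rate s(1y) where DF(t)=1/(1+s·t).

1 1/2 9681/10000
2 1 2307/2500
s(1y) = (1/(2307/2500) − 1)/(1) = 193/2307 ≈ 8.3658%

step 1 [0.5y] zero: DF = P = 9681/10000 ≈ 0.968100
step 2 [1y] bond c/2=7/160: DF=(1608843/1600000 − 7/160·(0.968100))/(1+7/160) = 2307/2500 ≈ 0.922800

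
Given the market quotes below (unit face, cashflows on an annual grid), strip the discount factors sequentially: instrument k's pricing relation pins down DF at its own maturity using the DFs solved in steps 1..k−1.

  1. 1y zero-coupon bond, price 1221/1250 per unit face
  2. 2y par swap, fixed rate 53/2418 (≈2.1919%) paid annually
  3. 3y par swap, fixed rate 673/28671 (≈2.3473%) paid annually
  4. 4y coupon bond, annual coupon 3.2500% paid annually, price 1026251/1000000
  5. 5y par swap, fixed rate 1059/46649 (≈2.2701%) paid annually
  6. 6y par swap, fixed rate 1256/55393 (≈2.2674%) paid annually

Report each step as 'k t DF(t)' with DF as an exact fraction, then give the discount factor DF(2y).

1 1 1221/1250
2 2 1197/1250
3 3 9327/10000
4 4 9037/10000
5 5 8941/10000
6 6 1093/1250
DF(2y) = 1197/1250 ≈ 0.957600

step 1 [1y] zero: DF = P = 1221/1250 ≈ 0.976800
step 2 [2y] swap r/1=53/2418: DF=(1 − 53/2418·(0.976800))/(1+53/2418) = 1197/1250 ≈ 0.957600
step 3 [3y] swap r/1=673/28671: DF=(1 − 673/28671·(0.976800+0.957600))/(1+673/28671) = 9327/10000 ≈ 0.932700
step 4 [4y] bond c/1=13/400: DF=(1026251/1000000 − 13/400·(0.976800+0.957600+0.932700))/(1+13/400) = 9037/10000 ≈ 0.903700
step 5 [5y] swap r/1=1059/46649: DF=(1 − 1059/46649·(0.976800+0.957600+0.932700+0.903700))/(1+1059/46649) = 8941/10000 ≈ 0.894100
step 6 [6y] swap r/1=1256/55393: DF=(1 − 1256/55393·(0.976800+0.957600+0.932700+0.903700+0.894100))/(1+1256/55393) = 1093/1250 ≈ 0.874400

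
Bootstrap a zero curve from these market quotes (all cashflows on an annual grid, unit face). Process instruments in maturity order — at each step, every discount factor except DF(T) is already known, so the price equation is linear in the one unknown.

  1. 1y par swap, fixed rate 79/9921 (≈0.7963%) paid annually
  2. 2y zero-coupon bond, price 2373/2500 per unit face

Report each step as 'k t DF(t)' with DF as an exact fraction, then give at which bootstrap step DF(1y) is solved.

1 1 9921/10000
2 2 2373/2500
DF(1y) is solved at step 1

step 1 [1y] swap r/1=79/9921: DF=(1 − 79/9921·(0))/(1+79/9921) = 9921/10000 ≈ 0.992100
step 2 [2y] zero: DF = P = 2373/2500 ≈ 0.949200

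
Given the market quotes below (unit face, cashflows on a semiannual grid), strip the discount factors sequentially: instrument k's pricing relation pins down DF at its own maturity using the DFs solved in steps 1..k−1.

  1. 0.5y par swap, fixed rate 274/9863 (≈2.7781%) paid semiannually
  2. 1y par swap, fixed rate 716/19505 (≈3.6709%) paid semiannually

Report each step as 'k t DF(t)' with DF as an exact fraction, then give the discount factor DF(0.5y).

1 1/2 9863/10000
2 1 4821/5000
DF(0.5y) = 9863/10000 ≈ 0.986300

step 1 [0.5y] swap r/2=137/9863: DF=(1 − 137/9863·(0))/(1+137/9863) = 9863/10000 ≈ 0.986300
step 2 [1y] swap r/2=358/19505: DF=(1 − 358/19505·(0.986300))/(1+358/19505) = 4821/5000 ≈ 0.964200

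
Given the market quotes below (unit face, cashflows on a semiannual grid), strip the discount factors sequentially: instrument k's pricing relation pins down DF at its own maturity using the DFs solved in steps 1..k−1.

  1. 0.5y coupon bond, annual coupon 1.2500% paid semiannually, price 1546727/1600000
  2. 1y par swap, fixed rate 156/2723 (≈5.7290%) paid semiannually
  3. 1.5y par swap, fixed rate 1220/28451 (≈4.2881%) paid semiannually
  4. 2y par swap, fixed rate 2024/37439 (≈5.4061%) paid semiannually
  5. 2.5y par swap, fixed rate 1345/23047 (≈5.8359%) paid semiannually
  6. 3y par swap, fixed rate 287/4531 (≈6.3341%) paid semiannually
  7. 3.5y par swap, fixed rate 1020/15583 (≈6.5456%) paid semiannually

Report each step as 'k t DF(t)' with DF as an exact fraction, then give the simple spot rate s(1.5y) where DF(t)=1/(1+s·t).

step 1 [0.5y] bond c/2=1/160: DF=(1546727/1600000 − 1/160·(0))/(1+1/160) = 9607/10000 ≈ 0.960700
step 2 [1y] swap r/2=78/2723: DF=(1 − 78/2723·(0.960700))/(1+78/2723) = 4727/5000 ≈ 0.945400
step 3 [1.5y] swap r/2=610/28451: DF=(1 − 610/28451·(0.960700+0.945400))/(1+610/28451) = 939/1000 ≈ 0.939000
step 4 [2y] swap r/2=1012/37439: DF=(1 − 1012/37439·(0.960700+0.945400+0.939000))/(1+1012/37439) = 2247/2500 ≈ 0.898800
step 5 [2.5y] swap r/2=1345/46094: DF=(1 − 1345/46094·(0.960700+0.945400+0.939000+0.898800))/(1+1345/46094) = 1731/2000 ≈ 0.865500
step 6 [3y] swap r/2=287/9062: DF=(1 − 287/9062·(0.960700+0.945400+0.939000+0.898800+0.865500))/(1+287/9062) = 4139/5000 ≈ 0.827800
step 7 [3.5y] swap r/2=510/15583: DF=(1 − 510/15583·(0.960700+0.945400+0.939000+0.898800+0.865500+0.827800))/(1+510/15583) = 199/250 ≈ 0.796000

1 1/2 9607/10000
2 1 4727/5000
3 3/2 939/1000
4 2 2247/2500
5 5/2 1731/2000
6 3 4139/5000
7 7/2 199/250
s(1.5y) = (1/(939/1000) − 1)/(3/2) = 122/2817 ≈ 4.3308%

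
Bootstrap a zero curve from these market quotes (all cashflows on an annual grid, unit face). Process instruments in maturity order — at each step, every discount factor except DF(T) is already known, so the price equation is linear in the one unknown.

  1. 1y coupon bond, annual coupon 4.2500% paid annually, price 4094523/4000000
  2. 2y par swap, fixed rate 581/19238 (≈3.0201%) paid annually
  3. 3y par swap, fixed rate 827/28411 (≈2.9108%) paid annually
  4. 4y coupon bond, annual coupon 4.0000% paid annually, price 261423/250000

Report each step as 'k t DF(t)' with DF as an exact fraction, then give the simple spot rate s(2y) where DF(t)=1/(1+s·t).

step 1 [1y] bond c/1=17/400: DF=(4094523/4000000 − 17/400·(0))/(1+17/400) = 9819/10000 ≈ 0.981900
step 2 [2y] swap r/1=581/19238: DF=(1 − 581/19238·(0.981900))/(1+581/19238) = 9419/10000 ≈ 0.941900
step 3 [3y] swap r/1=827/28411: DF=(1 − 827/28411·(0.981900+0.941900))/(1+827/28411) = 9173/10000 ≈ 0.917300
step 4 [4y] bond c/1=1/25: DF=(261423/250000 − 1/25·(0.981900+0.941900+0.917300))/(1+1/25) = 4481/5000 ≈ 0.896200

1 1 9819/10000
2 2 9419/10000
3 3 9173/10000
4 4 4481/5000
s(2y) = (1/(9419/10000) − 1)/(2) = 581/18838 ≈ 3.0842%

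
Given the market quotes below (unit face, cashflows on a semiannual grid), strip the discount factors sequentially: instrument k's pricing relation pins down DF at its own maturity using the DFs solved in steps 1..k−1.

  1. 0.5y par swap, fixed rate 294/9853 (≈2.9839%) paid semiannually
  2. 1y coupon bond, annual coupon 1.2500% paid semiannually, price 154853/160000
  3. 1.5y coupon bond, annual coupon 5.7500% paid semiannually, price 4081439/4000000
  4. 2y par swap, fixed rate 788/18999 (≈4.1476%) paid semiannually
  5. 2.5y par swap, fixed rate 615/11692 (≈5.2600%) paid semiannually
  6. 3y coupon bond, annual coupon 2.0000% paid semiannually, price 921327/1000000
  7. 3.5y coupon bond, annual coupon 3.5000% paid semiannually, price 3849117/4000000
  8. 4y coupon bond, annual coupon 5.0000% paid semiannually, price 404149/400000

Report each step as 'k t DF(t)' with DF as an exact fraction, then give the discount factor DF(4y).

step 1 [0.5y] swap r/2=147/9853: DF=(1 − 147/9853·(0))/(1+147/9853) = 9853/10000 ≈ 0.985300
step 2 [1y] bond c/2=1/160: DF=(154853/160000 − 1/160·(0.985300))/(1+1/160) = 9557/10000 ≈ 0.955700
step 3 [1.5y] bond c/2=23/800: DF=(4081439/4000000 − 23/800·(0.985300+0.955700))/(1+23/800) = 586/625 ≈ 0.937600
step 4 [2y] swap r/2=394/18999: DF=(1 − 394/18999·(0.985300+0.955700+0.937600))/(1+394/18999) = 2303/2500 ≈ 0.921200
step 5 [2.5y] swap r/2=615/23384: DF=(1 − 615/23384·(0.985300+0.955700+0.937600+0.921200))/(1+615/23384) = 877/1000 ≈ 0.877000
step 6 [3y] bond c/2=1/100: DF=(921327/1000000 − 1/100·(0.985300+0.955700+0.937600+0.921200+0.877000))/(1+1/100) = 8659/10000 ≈ 0.865900
step 7 [3.5y] bond c/2=7/400: DF=(3849117/4000000 − 7/400·(0.985300+0.955700+0.937600+0.921200+0.877000+0.865900))/(1+7/400) = 1063/1250 ≈ 0.850400
step 8 [4y] bond c/2=1/40: DF=(404149/400000 − 1/40·(0.985300+0.955700+0.937600+0.921200+0.877000+0.865900+0.850400))/(1+1/40) = 4149/5000 ≈ 0.829800

1 1/2 9853/10000
2 1 9557/10000
3 3/2 586/625
4 2 2303/2500
5 5/2 877/1000
6 3 8659/10000
7 7/2 1063/1250
8 4 4149/5000
DF(4y) = 4149/5000 ≈ 0.829800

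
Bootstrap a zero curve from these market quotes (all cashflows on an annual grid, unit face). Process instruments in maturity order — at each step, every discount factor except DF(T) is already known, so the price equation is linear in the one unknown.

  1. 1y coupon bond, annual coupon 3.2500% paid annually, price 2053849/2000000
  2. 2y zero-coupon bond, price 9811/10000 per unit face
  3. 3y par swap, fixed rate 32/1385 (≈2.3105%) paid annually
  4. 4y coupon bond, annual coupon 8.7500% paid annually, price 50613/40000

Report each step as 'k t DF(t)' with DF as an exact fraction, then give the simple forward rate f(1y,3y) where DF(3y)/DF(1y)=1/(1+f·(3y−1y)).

step 1 [1y] bond c/1=13/400: DF=(2053849/2000000 − 13/400·(0))/(1+13/400) = 4973/5000 ≈ 0.994600
step 2 [2y] zero: DF = P = 9811/10000 ≈ 0.981100
step 3 [3y] swap r/1=32/1385: DF=(1 − 32/1385·(0.994600+0.981100))/(1+32/1385) = 583/625 ≈ 0.932800
step 4 [4y] bond c/1=7/80: DF=(50613/40000 − 7/80·(0.994600+0.981100+0.932800))/(1+7/80) = 1859/2000 ≈ 0.929500

1 1 4973/5000
2 2 9811/10000
3 3 583/625
4 4 1859/2000
f(1y,3y) = ((4973/5000)/(583/625) − 1)/(2) = 309/9328 ≈ 3.3126%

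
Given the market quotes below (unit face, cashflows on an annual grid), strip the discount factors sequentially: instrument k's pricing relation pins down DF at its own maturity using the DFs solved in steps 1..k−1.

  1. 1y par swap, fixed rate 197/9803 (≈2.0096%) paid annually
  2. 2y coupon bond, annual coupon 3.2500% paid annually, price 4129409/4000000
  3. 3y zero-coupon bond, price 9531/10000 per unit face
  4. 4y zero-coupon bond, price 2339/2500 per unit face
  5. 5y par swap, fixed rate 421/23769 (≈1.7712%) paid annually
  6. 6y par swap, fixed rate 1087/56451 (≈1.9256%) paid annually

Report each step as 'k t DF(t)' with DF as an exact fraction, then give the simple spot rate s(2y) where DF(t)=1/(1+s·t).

step 1 [1y] swap r/1=197/9803: DF=(1 − 197/9803·(0))/(1+197/9803) = 9803/10000 ≈ 0.980300
step 2 [2y] bond c/1=13/400: DF=(4129409/4000000 − 13/400·(0.980300))/(1+13/400) = 969/1000 ≈ 0.969000
step 3 [3y] zero: DF = P = 9531/10000 ≈ 0.953100
step 4 [4y] zero: DF = P = 2339/2500 ≈ 0.935600
step 5 [5y] swap r/1=421/23769: DF=(1 − 421/23769·(0.980300+0.969000+0.953100+0.935600))/(1+421/23769) = 4579/5000 ≈ 0.915800
step 6 [6y] swap r/1=1087/56451: DF=(1 − 1087/56451·(0.980300+0.969000+0.953100+0.935600+0.915800))/(1+1087/56451) = 8913/10000 ≈ 0.891300

1 1 9803/10000
2 2 969/1000
3 3 9531/10000
4 4 2339/2500
5 5 4579/5000
6 6 8913/10000
s(2y) = (1/(969/1000) − 1)/(2) = 31/1938 ≈ 1.5996%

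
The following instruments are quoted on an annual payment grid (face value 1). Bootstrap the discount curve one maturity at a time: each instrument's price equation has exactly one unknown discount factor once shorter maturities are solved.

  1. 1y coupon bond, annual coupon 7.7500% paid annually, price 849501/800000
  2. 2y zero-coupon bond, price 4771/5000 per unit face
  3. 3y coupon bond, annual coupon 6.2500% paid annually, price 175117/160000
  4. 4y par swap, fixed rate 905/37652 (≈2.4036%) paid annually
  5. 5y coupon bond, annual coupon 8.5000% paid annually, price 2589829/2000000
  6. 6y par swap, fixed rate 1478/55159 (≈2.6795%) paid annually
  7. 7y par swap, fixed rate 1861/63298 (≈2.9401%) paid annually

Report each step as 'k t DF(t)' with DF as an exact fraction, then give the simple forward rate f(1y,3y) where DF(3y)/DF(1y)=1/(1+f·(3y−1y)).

step 1 [1y] bond c/1=31/400: DF=(849501/800000 − 31/400·(0))/(1+31/400) = 1971/2000 ≈ 0.985500
step 2 [2y] zero: DF = P = 4771/5000 ≈ 0.954200
step 3 [3y] bond c/1=1/16: DF=(175117/160000 − 1/16·(0.985500+0.954200))/(1+1/16) = 229/250 ≈ 0.916000
step 4 [4y] swap r/1=905/37652: DF=(1 − 905/37652·(0.985500+0.954200+0.916000))/(1+905/37652) = 1819/2000 ≈ 0.909500
step 5 [5y] bond c/1=17/200: DF=(2589829/2000000 − 17/200·(0.985500+0.954200+0.916000+0.909500))/(1+17/200) = 1797/2000 ≈ 0.898500
step 6 [6y] swap r/1=1478/55159: DF=(1 − 1478/55159·(0.985500+0.954200+0.916000+0.909500+0.898500))/(1+1478/55159) = 4261/5000 ≈ 0.852200
step 7 [7y] swap r/1=1861/63298: DF=(1 − 1861/63298·(0.985500+0.954200+0.916000+0.909500+0.898500+0.852200))/(1+1861/63298) = 8139/10000 ≈ 0.813900

1 1 1971/2000
2 2 4771/5000
3 3 229/250
4 4 1819/2000
5 5 1797/2000
6 6 4261/5000
7 7 8139/10000
f(1y,3y) = ((1971/2000)/(229/250) − 1)/(2) = 139/3664 ≈ 3.7937%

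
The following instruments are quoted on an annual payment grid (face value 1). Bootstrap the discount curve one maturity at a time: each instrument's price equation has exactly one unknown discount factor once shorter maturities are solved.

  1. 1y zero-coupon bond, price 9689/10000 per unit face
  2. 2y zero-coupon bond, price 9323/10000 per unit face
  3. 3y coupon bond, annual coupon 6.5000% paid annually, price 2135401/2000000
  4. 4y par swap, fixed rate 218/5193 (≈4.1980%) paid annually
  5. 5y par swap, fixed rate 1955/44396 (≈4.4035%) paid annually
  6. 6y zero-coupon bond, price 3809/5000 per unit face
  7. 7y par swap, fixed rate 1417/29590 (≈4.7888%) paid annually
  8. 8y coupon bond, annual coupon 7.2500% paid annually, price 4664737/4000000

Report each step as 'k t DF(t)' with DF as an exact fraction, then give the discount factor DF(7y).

1 1 9689/10000
2 2 9323/10000
3 3 1773/2000
4 4 4237/5000
5 5 1609/2000
6 6 3809/5000
7 7 3583/5000
8 8 6873/10000
DF(7y) = 3583/5000 ≈ 0.716600

step 1 [1y] zero: DF = P = 9689/10000 ≈ 0.968900
step 2 [2y] zero: DF = P = 9323/10000 ≈ 0.932300
step 3 [3y] bond c/1=13/200: DF=(2135401/2000000 − 13/200·(0.968900+0.932300))/(1+13/200) = 1773/2000 ≈ 0.886500
step 4 [4y] swap r/1=218/5193: DF=(1 − 218/5193·(0.968900+0.932300+0.886500))/(1+218/5193) = 4237/5000 ≈ 0.847400
step 5 [5y] swap r/1=1955/44396: DF=(1 − 1955/44396·(0.968900+0.932300+0.886500+0.847400))/(1+1955/44396) = 1609/2000 ≈ 0.804500
step 6 [6y] zero: DF = P = 3809/5000 ≈ 0.761800
step 7 [7y] swap r/1=1417/29590: DF=(1 − 1417/29590·(0.968900+0.932300+0.886500+0.847400+0.804500+0.761800))/(1+1417/29590) = 3583/5000 ≈ 0.716600
step 8 [8y] bond c/1=29/400: DF=(4664737/4000000 − 29/400·(0.968900+0.932300+0.886500+0.847400+0.804500+0.761800+0.716600))/(1+29/400) = 6873/10000 ≈ 0.687300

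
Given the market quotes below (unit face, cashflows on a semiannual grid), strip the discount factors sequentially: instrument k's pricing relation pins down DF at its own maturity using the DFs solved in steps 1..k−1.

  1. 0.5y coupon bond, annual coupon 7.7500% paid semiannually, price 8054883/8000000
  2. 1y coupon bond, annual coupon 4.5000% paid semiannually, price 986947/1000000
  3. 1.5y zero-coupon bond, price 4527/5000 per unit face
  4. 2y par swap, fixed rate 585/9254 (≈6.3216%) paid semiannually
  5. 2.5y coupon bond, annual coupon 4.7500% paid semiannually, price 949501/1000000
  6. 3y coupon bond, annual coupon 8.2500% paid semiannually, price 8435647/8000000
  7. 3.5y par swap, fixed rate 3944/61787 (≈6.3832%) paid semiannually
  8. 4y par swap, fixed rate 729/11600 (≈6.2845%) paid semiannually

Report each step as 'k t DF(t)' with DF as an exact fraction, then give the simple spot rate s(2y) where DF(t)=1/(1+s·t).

1 1/2 9693/10000
2 1 9439/10000
3 3/2 4527/5000
4 2 883/1000
5 5/2 526/625
6 3 8327/10000
7 7/2 2007/2500
8 4 7813/10000
s(2y) = (1/(883/1000) − 1)/(2) = 117/1766 ≈ 6.6251%

step 1 [0.5y] bond c/2=31/800: DF=(8054883/8000000 − 31/800·(0))/(1+31/800) = 9693/10000 ≈ 0.969300
step 2 [1y] bond c/2=9/400: DF=(986947/1000000 − 9/400·(0.969300))/(1+9/400) = 9439/10000 ≈ 0.943900
step 3 [1.5y] zero: DF = P = 4527/5000 ≈ 0.905400
step 4 [2y] swap r/2=585/18508: DF=(1 − 585/18508·(0.969300+0.943900+0.905400))/(1+585/18508) = 883/1000 ≈ 0.883000
step 5 [2.5y] bond c/2=19/800: DF=(949501/1000000 − 19/800·(0.969300+0.943900+0.905400+0.883000))/(1+19/800) = 526/625 ≈ 0.841600
step 6 [3y] bond c/2=33/800: DF=(8435647/8000000 − 33/800·(0.969300+0.943900+0.905400+0.883000+0.841600))/(1+33/800) = 8327/10000 ≈ 0.832700
step 7 [3.5y] swap r/2=1972/61787: DF=(1 − 1972/61787·(0.969300+0.943900+0.905400+0.883000+0.841600+0.832700))/(1+1972/61787) = 2007/2500 ≈ 0.802800
step 8 [4y] swap r/2=729/23200: DF=(1 − 729/23200·(0.969300+0.943900+0.905400+0.883000+0.841600+0.832700+0.802800))/(1+729/23200) = 7813/10000 ≈ 0.781300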